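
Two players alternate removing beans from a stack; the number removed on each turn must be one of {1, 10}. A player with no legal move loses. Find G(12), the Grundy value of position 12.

1

G(0) = 0
G(1) = mex{0} = 1
G(2) = mex{1} = 0
G(3) = mex{0} = 1
G(4) = mex{1} = 0
G(5) = mex{0} = 1
G(6) = mex{1} = 0
G(7) = mex{0} = 1
G(8) = mex{1} = 0
G(9) = mex{0} = 1
G(10) = mex{1,0} = 2
G(11) = mex{2,1} = 0
G(12) = mex{0,0} = 1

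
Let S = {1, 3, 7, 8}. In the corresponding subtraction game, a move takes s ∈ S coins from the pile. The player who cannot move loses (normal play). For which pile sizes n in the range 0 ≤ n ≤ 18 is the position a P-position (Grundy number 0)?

0, 2, 4, 6, 15, 17

G(0) = 0
G(1) = mex{0} = 1
G(2) = mex{1} = 0
G(3) = mex{0,0} = 1
G(4) = mex{1,1} = 0
G(5) = mex{0,0} = 1
G(6) = mex{1,1} = 0
G(7) = mex{0,0,0} = 1
G(8) = mex{1,1,1,0} = 2
G(9) = mex{2,0,0,1} = 3
G(10) = mex{3,1,1,0} = 2
G(11) = mex{2,2,0,1} = 3
G(12) = mex{3,3,1,0} = 2
G(13) = mex{2,2,0,1} = 3
G(14) = mex{3,3,1,0} = 2
G(15) = mex{2,2,2,1} = 0
G(16) = mex{0,3,3,2} = 1
G(17) = mex{1,2,2,3} = 0
G(18) = mex{0,0,3,2} = 1
P-positions are exactly the n with G(n) = 0.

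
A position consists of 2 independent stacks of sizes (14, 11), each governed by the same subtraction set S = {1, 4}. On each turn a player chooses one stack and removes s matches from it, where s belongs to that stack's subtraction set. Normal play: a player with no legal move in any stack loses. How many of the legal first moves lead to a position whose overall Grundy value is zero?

All stacks use S = {1, 4}:
n :  0  1  2  3  4  5  6  7  8  9 10 11 12 13 14
G :  0  1  0  1  2  0  1  0  1  2  0  1  0  1  2
Stack A: G(14) = 2.
Stack B: G(11) = 1.
Combined Grundy value = 2 ⊕ 1 = 3.
A winning move leaves total XOR = 0, i.e. changes one component's Grundy value g to g ⊕ X where X is the current total.
Stack A: need g' = 2⊕3 = 1. Options: 14−1→G=1, 14−4→G=0. Hits: 1.
Stack B: need g' = 1⊕3 = 2. Options: 11−1→G=0, 11−4→G=0. Hits: 0.

1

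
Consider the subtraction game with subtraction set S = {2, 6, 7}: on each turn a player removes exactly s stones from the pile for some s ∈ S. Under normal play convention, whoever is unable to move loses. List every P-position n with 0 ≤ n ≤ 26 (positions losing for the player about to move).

n :  0  1  2  3  4  5  6  7  8  9 10 11 12 13 14 15 16 17 18 19 20 21 22 23 24 25 26
G :  0  0  1  1  0  0  1  1  2  0  3  1  2  0  0  1  1  0  0  1  1  2  0  3  1  2  0
P-positions are exactly the n with G(n) = 0.

0, 1, 4, 5, 9, 13, 14, 17, 18, 22, 26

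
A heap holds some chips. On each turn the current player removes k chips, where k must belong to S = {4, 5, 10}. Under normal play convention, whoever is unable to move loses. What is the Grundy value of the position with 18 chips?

G(0) = 0
G(1) = mex{} = 0
G(2) = mex{} = 0
G(3) = mex{} = 0
G(4) = mex{0} = 1
G(5) = mex{0,0} = 1
G(6) = mex{0,0} = 1
G(7) = mex{0,0} = 1
G(8) = mex{1,0} = 2
G(9) = mex{1,1} = 0
G(10) = mex{1,1,0} = 2
G(11) = mex{1,1,0} = 2
G(12) = mex{2,1,0} = 3
G(13) = mex{0,2,0} = 1
G(14) = mex{2,0,1} = 3
G(15) = mex{2,2,1} = 0
G(16) = mex{3,2,1} = 0
G(17) = mex{1,3,1} = 0
G(18) = mex{3,1,2} = 0

0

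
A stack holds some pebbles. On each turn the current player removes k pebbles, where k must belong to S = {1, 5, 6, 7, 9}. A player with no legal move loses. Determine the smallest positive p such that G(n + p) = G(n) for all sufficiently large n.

12

n :  0  1  2  3  4  5  6  7  8  9 10 11 12 13 14 15 16 17 18 19 20 21 22 23 24 25
G :  0  1  0  1  0  1  2  3  2  3  2  3  0  1  0  1  0  1  2  3  2  3  2  3  0  1
G(n+12) = G(n) holds for n = 0,…,8 (a full window of length max(S) = 9), so the sequence is purely periodic with period 12.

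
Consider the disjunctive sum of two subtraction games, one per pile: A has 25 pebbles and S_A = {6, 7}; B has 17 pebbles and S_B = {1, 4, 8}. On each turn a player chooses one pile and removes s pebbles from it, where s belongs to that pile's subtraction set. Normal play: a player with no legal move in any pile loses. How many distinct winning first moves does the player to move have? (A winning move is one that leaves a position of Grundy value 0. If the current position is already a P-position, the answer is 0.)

Pile A, S = {6, 7}:
G(0) = 0
G(1) = mex{} = 0
G(2) = mex{} = 0
G(3) = mex{} = 0
G(4) = mex{} = 0
G(5) = mex{} = 0
G(6) = mex{0} = 1
G(7) = mex{0,0} = 1
G(8) = mex{0,0} = 1
G(9) = mex{0,0} = 1
G(10) = mex{0,0} = 1
G(11) = mex{0,0} = 1
G(12) = mex{1,0} = 2
G(13) = mex{1,1} = 0
G(14) = mex{1,1} = 0
G(15) = mex{1,1} = 0
G(16) = mex{1,1} = 0
G(17) = mex{1,1} = 0
G(18) = mex{2,1} = 0
G(19) = mex{0,2} = 1
G(20) = mex{0,0} = 1
G(21) = mex{0,0} = 1
G(22) = mex{0,0} = 1
G(23) = mex{0,0} = 1
G(24) = mex{0,0} = 1
G(25) = mex{1,0} = 2
G_A(25) = 2.
Pile B, S = {1, 4, 8}:
n :  0  1  2  3  4  5  6  7  8  9 10 11 12 13 14 15 16 17
G :  0  1  0  1  2  0  1  0  1  2  3  2  0  1  0  1  2  0
G_B(17) = 0.
Combined Grundy value = 2 ⊕ 0 = 2.
A winning move leaves total XOR = 0, i.e. changes one component's Grundy value g to g ⊕ X where X is the current total.
Pile A: need g' = 2⊕2 = 0. Options: 25−6→G=1, 25−7→G=0. Hits: 1.
Pile B: need g' = 0⊕2 = 2. Options: 17−1→G=2, 17−4→G=1, 17−8→G=2. Hits: 2.

3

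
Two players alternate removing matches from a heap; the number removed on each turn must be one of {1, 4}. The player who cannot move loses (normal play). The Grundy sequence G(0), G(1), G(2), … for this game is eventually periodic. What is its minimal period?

5

n :  0  1  2  3  4  5  6  7  8  9 10 11 12 13 14
G :  0  1  0  1  2  0  1  0  1  2  0  1  0  1  2
G(n+5) = G(n) holds for n = 0,…,3 (a full window of length max(S) = 4), so the sequence is purely periodic with period 5.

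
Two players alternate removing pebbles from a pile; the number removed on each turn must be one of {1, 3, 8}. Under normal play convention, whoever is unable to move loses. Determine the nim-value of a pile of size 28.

G(0) = 0
G(1) = mex{0} = 1
G(2) = mex{1} = 0
G(3) = mex{0,0} = 1
G(4) = mex{1,1} = 0
G(5) = mex{0,0} = 1
G(6) = mex{1,1} = 0
G(7) = mex{0,0} = 1
G(8) = mex{1,1,0} = 2
G(9) = mex{2,0,1} = 3
G(10) = mex{3,1,0} = 2
G(11) = mex{2,2,1} = 0
G(12) = mex{0,3,0} = 1
G(13) = mex{1,2,1} = 0
G(14) = mex{0,0,0} = 1
G(15) = mex{1,1,1} = 0
G(16) = mex{0,0,2} = 1
G(17) = mex{1,1,3} = 0
G(18) = mex{0,0,2} = 1
G(19) = mex{1,1,0} = 2
G(20) = mex{2,0,1} = 3
G(21) = mex{3,1,0} = 2
G(22) = mex{2,2,1} = 0
G(23) = mex{0,3,0} = 1
G(24) = mex{1,2,1} = 0
G(25) = mex{0,0,0} = 1
G(26) = mex{1,1,1} = 0
G(27) = mex{0,0,2} = 1
G(28) = mex{1,1,3} = 0

0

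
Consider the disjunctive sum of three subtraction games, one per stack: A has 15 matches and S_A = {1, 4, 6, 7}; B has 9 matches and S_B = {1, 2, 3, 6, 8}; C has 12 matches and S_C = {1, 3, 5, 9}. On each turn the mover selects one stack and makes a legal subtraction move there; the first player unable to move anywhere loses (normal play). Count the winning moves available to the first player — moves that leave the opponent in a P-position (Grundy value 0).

Stack A, S = {1, 4, 6, 7}:
G(0) = 0
G(1) = mex{0} = 1
G(2) = mex{1} = 0
G(3) = mex{0} = 1
G(4) = mex{1,0} = 2
G(5) = mex{2,1} = 0
G(6) = mex{0,0,0} = 1
G(7) = mex{1,1,1,0} = 2
G(8) = mex{2,2,0,1} = 3
G(9) = mex{3,0,1,0} = 2
G(10) = mex{2,1,2,1} = 0
G(11) = mex{0,2,0,2} = 1
G(12) = mex{1,3,1,0} = 2
G(13) = mex{2,2,2,1} = 0
G(14) = mex{0,0,3,2} = 1
G(15) = mex{1,1,2,3} = 0
G_A(15) = 0.
Stack B, S = {1, 2, 3, 6, 8}:
G(0) = 0
G(1) = mex{0} = 1
G(2) = mex{1,0} = 2
G(3) = mex{2,1,0} = 3
G(4) = mex{3,2,1} = 0
G(5) = mex{0,3,2} = 1
G(6) = mex{1,0,3,0} = 2
G(7) = mex{2,1,0,1} = 3
G(8) = mex{3,2,1,2,0} = 4
G(9) = mex{4,3,2,3,1} = 0
G_B(9) = 0.
Stack C, S = {1, 3, 5, 9}:
G(0) = 0
G(1) = mex{0} = 1
G(2) = mex{1} = 0
G(3) = mex{0,0} = 1
G(4) = mex{1,1} = 0
G(5) = mex{0,0,0} = 1
G(6) = mex{1,1,1} = 0
G(7) = mex{0,0,0} = 1
G(8) = mex{1,1,1} = 0
G(9) = mex{0,0,0,0} = 1
G(10) = mex{1,1,1,1} = 0
G(11) = mex{0,0,0,0} = 1
G(12) = mex{1,1,1,1} = 0
G_C(12) = 0.
Combined Grundy value = 0 ⊕ 0 ⊕ 0 = 0.
A winning move leaves total XOR = 0, i.e. changes one component's Grundy value g to g ⊕ X where X is the current total.
Stack A: target g' = 0⊕0 = 0, but every legal move changes the Grundy value (mex property), so 0 moves.
Stack B: target g' = 0⊕0 = 0, but every legal move changes the Grundy value (mex property), so 0 moves.
Stack C: target g' = 0⊕0 = 0, but every legal move changes the Grundy value (mex property), so 0 moves.

0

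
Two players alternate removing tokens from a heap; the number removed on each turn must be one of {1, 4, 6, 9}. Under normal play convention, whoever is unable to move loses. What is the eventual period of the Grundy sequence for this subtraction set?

5

G(0) = 0
G(1) = mex{0} = 1
G(2) = mex{1} = 0
G(3) = mex{0} = 1
G(4) = mex{1,0} = 2
G(5) = mex{2,1} = 0
G(6) = mex{0,0,0} = 1
G(7) = mex{1,1,1} = 0
G(8) = mex{0,2,0} = 1
G(9) = mex{1,0,1,0} = 2
G(10) = mex{2,1,2,1} = 0
G(11) = mex{0,0,0,0} = 1
G(12) = mex{1,1,1,1} = 0
G(13) = mex{0,2,0,2} = 1
G(14) = mex{1,0,1,0} = 2
G(15) = mex{2,1,2,1} = 0
G(n+5) = G(n) holds for n = 0,…,8 (a full window of length max(S) = 9), so the sequence is purely periodic with period 5.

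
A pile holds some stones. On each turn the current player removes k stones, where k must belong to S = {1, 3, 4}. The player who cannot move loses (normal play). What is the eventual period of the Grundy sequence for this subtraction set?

7

G(0) = 0
G(1) = mex{0} = 1
G(2) = mex{1} = 0
G(3) = mex{0,0} = 1
G(4) = mex{1,1,0} = 2
G(5) = mex{2,0,1} = 3
G(6) = mex{3,1,0} = 2
G(7) = mex{2,2,1} = 0
G(8) = mex{0,3,2} = 1
G(9) = mex{1,2,3} = 0
G(10) = mex{0,0,2} = 1
G(11) = mex{1,1,0} = 2
G(12) = mex{2,0,1} = 3
G(13) = mex{3,1,0} = 2
G(14) = mex{2,2,1} = 0
G(15) = mex{0,3,2} = 1
G(n+7) = G(n) holds for n = 0,…,3 (a full window of length max(S) = 4), so the sequence is purely periodic with period 7.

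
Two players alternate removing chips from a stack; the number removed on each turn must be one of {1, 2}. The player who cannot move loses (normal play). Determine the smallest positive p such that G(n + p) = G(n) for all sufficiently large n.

3

n :  0  1  2  3  4  5  6  7  8  9 10 11 12 13 14
G :  0  1  2  0  1  2  0  1  2  0  1  2  0  1  2
G(n+3) = G(n) holds for n = 0,…,1 (a full window of length max(S) = 2), so the sequence is purely periodic with period 3.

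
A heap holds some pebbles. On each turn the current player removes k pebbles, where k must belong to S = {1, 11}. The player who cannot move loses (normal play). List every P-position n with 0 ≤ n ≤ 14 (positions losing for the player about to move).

n :  0  1  2  3  4  5  6  7  8  9 10 11 12 13 14
G :  0  1  0  1  0  1  0  1  0  1  0  1  0  1  0
P-positions are exactly the n with G(n) = 0.

0, 2, 4, 6, 8, 10, 12, 14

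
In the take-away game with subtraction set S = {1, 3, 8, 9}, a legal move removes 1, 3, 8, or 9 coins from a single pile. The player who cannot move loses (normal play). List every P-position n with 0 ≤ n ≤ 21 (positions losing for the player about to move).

0, 2, 4, 6, 16, 18, 20

n :  0  1  2  3  4  5  6  7  8  9 10 11 12 13 14 15 16 17 18 19 20 21
G :  0  1  0  1  0  1  0  1  2  3  2  3  2  3  2  3  0  1  0  1  0  1
P-positions are exactly the n with G(n) = 0.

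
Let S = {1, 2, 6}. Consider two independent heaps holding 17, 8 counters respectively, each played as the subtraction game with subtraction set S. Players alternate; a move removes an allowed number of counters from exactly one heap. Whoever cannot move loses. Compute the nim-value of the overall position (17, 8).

1

All heaps use S = {1, 2, 6}:
G(0) = 0
G(1) = mex{0} = 1
G(2) = mex{1,0} = 2
G(3) = mex{2,1} = 0
G(4) = mex{0,2} = 1
G(5) = mex{1,0} = 2
G(6) = mex{2,1,0} = 3
G(7) = mex{3,2,1} = 0
G(8) = mex{0,3,2} = 1
G(9) = mex{1,0,0} = 2
G(10) = mex{2,1,1} = 0
G(11) = mex{0,2,2} = 1
G(12) = mex{1,0,3} = 2
G(13) = mex{2,1,0} = 3
G(14) = mex{3,2,1} = 0
G(15) = mex{0,3,2} = 1
G(16) = mex{1,0,0} = 2
G(17) = mex{2,1,1} = 0
Heap A: G(17) = 0.
Heap B: G(8) = 1.
Combined Grundy value = 0 ⊕ 1 = 1.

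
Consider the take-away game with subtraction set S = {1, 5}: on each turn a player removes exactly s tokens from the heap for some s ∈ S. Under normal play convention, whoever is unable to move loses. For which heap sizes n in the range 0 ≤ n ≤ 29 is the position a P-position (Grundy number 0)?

n :  0  1  2  3  4  5  6  7  8  9 10 11 12 13 14 15 16 17 18 19 20 21 22 23 24 25 26 27 28 29
G :  0  1  0  1  0  1  0  1  0  1  0  1  0  1  0  1  0  1  0  1  0  1  0  1  0  1  0  1  0  1
P-positions are exactly the n with G(n) = 0.

0, 2, 4, 6, 8, 10, 12, 14, 16, 18, 20, 22, 24, 26, 28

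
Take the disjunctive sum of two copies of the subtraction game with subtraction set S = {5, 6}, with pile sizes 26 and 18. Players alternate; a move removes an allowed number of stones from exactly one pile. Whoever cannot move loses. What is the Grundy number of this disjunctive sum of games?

1

All piles use S = {5, 6}:
n :  0  1  2  3  4  5  6  7  8  9 10 11 12 13 14 15 16 17 18 19 20 21 22 23 24 25 26
G :  0  0  0  0  0  1  1  1  1  1  2  0  0  0  0  0  1  1  1  1  1  2  0  0  0  0  0
Pile A: G(26) = 0.
Pile B: G(18) = 1.
Combined Grundy value = 0 ⊕ 1 = 1.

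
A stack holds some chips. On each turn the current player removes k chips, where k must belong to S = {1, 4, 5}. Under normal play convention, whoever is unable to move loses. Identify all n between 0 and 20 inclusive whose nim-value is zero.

0, 2, 8, 10, 16, 18

G(0) = 0
G(1) = mex{0} = 1
G(2) = mex{1} = 0
G(3) = mex{0} = 1
G(4) = mex{1,0} = 2
G(5) = mex{2,1,0} = 3
G(6) = mex{3,0,1} = 2
G(7) = mex{2,1,0} = 3
G(8) = mex{3,2,1} = 0
G(9) = mex{0,3,2} = 1
G(10) = mex{1,2,3} = 0
G(11) = mex{0,3,2} = 1
G(12) = mex{1,0,3} = 2
G(13) = mex{2,1,0} = 3
G(14) = mex{3,0,1} = 2
G(15) = mex{2,1,0} = 3
G(16) = mex{3,2,1} = 0
G(17) = mex{0,3,2} = 1
G(18) = mex{1,2,3} = 0
G(19) = mex{0,3,2} = 1
G(20) = mex{1,0,3} = 2
P-positions are exactly the n with G(n) = 0.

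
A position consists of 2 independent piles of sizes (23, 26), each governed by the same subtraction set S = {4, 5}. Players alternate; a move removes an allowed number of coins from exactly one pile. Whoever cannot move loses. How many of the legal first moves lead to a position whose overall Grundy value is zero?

1

All piles use S = {4, 5}:
G(0) = 0
G(1) = mex{} = 0
G(2) = mex{} = 0
G(3) = mex{} = 0
G(4) = mex{0} = 1
G(5) = mex{0,0} = 1
G(6) = mex{0,0} = 1
G(7) = mex{0,0} = 1
G(8) = mex{1,0} = 2
G(9) = mex{1,1} = 0
G(10) = mex{1,1} = 0
G(11) = mex{1,1} = 0
G(12) = mex{2,1} = 0
G(13) = mex{0,2} = 1
G(14) = mex{0,0} = 1
G(15) = mex{0,0} = 1
G(16) = mex{0,0} = 1
G(17) = mex{1,0} = 2
G(18) = mex{1,1} = 0
G(19) = mex{1,1} = 0
G(20) = mex{1,1} = 0
G(21) = mex{2,1} = 0
G(22) = mex{0,2} = 1
G(23) = mex{0,0} = 1
G(24) = mex{0,0} = 1
G(25) = mex{0,0} = 1
G(26) = mex{1,0} = 2
Pile A: G(23) = 1.
Pile B: G(26) = 2.
Combined Grundy value = 1 ⊕ 2 = 3.
A winning move leaves total XOR = 0, i.e. changes one component's Grundy value g to g ⊕ X where X is the current total.
Pile A: need g' = 1⊕3 = 2. Options: 23−4→G=0, 23−5→G=0. Hits: 0.
Pile B: need g' = 2⊕3 = 1. Options: 26−4→G=1, 26−5→G=0. Hits: 1.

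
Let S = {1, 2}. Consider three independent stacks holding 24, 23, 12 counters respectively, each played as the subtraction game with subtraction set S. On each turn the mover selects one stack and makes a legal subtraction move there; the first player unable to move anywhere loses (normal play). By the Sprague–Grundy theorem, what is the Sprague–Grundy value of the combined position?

2

All stacks use S = {1, 2}:
n :  0  1  2  3  4  5  6  7  8  9 10 11 12 13 14 15 16 17 18 19 20 21 22 23 24
G :  0  1  2  0  1  2  0  1  2  0  1  2  0  1  2  0  1  2  0  1  2  0  1  2  0
Stack A: G(24) = 0.
Stack B: G(23) = 2.
Stack C: G(12) = 0.
Combined Grundy value = 0 ⊕ 2 ⊕ 0 = 2.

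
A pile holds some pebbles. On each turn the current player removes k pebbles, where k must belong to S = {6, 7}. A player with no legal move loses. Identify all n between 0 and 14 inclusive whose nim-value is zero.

G(0) = 0
G(1) = mex{} = 0
G(2) = mex{} = 0
G(3) = mex{} = 0
G(4) = mex{} = 0
G(5) = mex{} = 0
G(6) = mex{0} = 1
G(7) = mex{0,0} = 1
G(8) = mex{0,0} = 1
G(9) = mex{0,0} = 1
G(10) = mex{0,0} = 1
G(11) = mex{0,0} = 1
G(12) = mex{1,0} = 2
G(13) = mex{1,1} = 0
G(14) = mex{1,1} = 0
P-positions are exactly the n with G(n) = 0.

0, 1, 2, 3, 4, 5, 13, 14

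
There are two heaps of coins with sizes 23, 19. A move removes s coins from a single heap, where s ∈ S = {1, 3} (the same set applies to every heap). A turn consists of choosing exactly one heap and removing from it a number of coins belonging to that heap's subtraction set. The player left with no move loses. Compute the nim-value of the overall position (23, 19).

All heaps use S = {1, 3}:
n :  0  1  2  3  4  5  6  7  8  9 10 11 12 13 14 15 16 17 18 19 20 21 22 23
G :  0  1  0  1  0  1  0  1  0  1  0  1  0  1  0  1  0  1  0  1  0  1  0  1
Heap A: G(23) = 1.
Heap B: G(19) = 1.
Combined Grundy value = 1 ⊕ 1 = 0.

0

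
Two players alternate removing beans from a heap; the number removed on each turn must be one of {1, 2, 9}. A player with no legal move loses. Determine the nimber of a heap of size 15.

n :  0  1  2  3  4  5  6  7  8  9 10 11 12 13 14 15
G :  0  1  2  0  1  2  0  1  2  3  0  1  2  0  1  2

2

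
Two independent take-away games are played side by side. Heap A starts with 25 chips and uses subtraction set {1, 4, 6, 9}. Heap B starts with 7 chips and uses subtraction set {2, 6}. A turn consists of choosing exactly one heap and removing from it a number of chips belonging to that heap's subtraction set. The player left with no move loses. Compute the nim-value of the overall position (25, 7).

Heap A, S = {1, 4, 6, 9}:
G(0) = 0
G(1) = mex{0} = 1
G(2) = mex{1} = 0
G(3) = mex{0} = 1
G(4) = mex{1,0} = 2
G(5) = mex{2,1} = 0
G(6) = mex{0,0,0} = 1
G(7) = mex{1,1,1} = 0
G(8) = mex{0,2,0} = 1
G(9) = mex{1,0,1,0} = 2
G(10) = mex{2,1,2,1} = 0
G(11) = mex{0,0,0,0} = 1
G(12) = mex{1,1,1,1} = 0
G(13) = mex{0,2,0,2} = 1
G(14) = mex{1,0,1,0} = 2
G(15) = mex{2,1,2,1} = 0
G(16) = mex{0,0,0,0} = 1
G(17) = mex{1,1,1,1} = 0
G(18) = mex{0,2,0,2} = 1
G(19) = mex{1,0,1,0} = 2
G(20) = mex{2,1,2,1} = 0
G(21) = mex{0,0,0,0} = 1
G(22) = mex{1,1,1,1} = 0
G(23) = mex{0,2,0,2} = 1
G(24) = mex{1,0,1,0} = 2
G(25) = mex{2,1,2,1} = 0
G_A(25) = 0.
Heap B, S = {2, 6}:
n : 0 1 2 3 4 5 6 7
G : 0 0 1 1 0 0 1 1
G_B(7) = 1.
Combined Grundy value = 0 ⊕ 1 = 1.

1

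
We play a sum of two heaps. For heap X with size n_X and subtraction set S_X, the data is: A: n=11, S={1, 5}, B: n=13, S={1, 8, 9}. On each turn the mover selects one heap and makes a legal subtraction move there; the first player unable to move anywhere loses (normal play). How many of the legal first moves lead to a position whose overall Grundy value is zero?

1

Heap A, S = {1, 5}:
G(0) = 0
G(1) = mex{0} = 1
G(2) = mex{1} = 0
G(3) = mex{0} = 1
G(4) = mex{1} = 0
G(5) = mex{0,0} = 1
G(6) = mex{1,1} = 0
G(7) = mex{0,0} = 1
G(8) = mex{1,1} = 0
G(9) = mex{0,0} = 1
G(10) = mex{1,1} = 0
G(11) = mex{0,0} = 1
G_A(11) = 1.
Heap B, S = {1, 8, 9}:
G(0) = 0
G(1) = mex{0} = 1
G(2) = mex{1} = 0
G(3) = mex{0} = 1
G(4) = mex{1} = 0
G(5) = mex{0} = 1
G(6) = mex{1} = 0
G(7) = mex{0} = 1
G(8) = mex{1,0} = 2
G(9) = mex{2,1,0} = 3
G(10) = mex{3,0,1} = 2
G(11) = mex{2,1,0} = 3
G(12) = mex{3,0,1} = 2
G(13) = mex{2,1,0} = 3
G_B(13) = 3.
Combined Grundy value = 1 ⊕ 3 = 2.
A winning move leaves total XOR = 0, i.e. changes one component's Grundy value g to g ⊕ X where X is the current total.
Heap A: need g' = 1⊕2 = 3. Options: 11−1→G=0, 11−5→G=0. Hits: 0.
Heap B: need g' = 3⊕2 = 1. Options: 13−1→G=2, 13−8→G=1, 13−9→G=0. Hits: 1.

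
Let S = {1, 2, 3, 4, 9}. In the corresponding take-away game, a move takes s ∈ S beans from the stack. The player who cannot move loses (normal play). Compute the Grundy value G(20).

0

G(0) = 0
G(1) = mex{0} = 1
G(2) = mex{1,0} = 2
G(3) = mex{2,1,0} = 3
G(4) = mex{3,2,1,0} = 4
G(5) = mex{4,3,2,1} = 0
G(6) = mex{0,4,3,2} = 1
G(7) = mex{1,0,4,3} = 2
G(8) = mex{2,1,0,4} = 3
G(9) = mex{3,2,1,0,0} = 4
G(10) = mex{4,3,2,1,1} = 0
G(11) = mex{0,4,3,2,2} = 1
G(12) = mex{1,0,4,3,3} = 2
G(13) = mex{2,1,0,4,4} = 3
G(14) = mex{3,2,1,0,0} = 4
G(15) = mex{4,3,2,1,1} = 0
G(16) = mex{0,4,3,2,2} = 1
G(17) = mex{1,0,4,3,3} = 2
G(18) = mex{2,1,0,4,4} = 3
G(19) = mex{3,2,1,0,0} = 4
G(20) = mex{4,3,2,1,1} = 0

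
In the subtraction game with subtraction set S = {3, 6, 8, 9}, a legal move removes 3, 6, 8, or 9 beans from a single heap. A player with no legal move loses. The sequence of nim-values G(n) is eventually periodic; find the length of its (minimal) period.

12

n :  0  1  2  3  4  5  6  7  8  9 10 11 12 13 14 15 16 17 18 19 20 21 22 23 24 25
G :  0  0  0  1  1  1  2  2  2  3  3  3  0  0  0  1  1  1  2  2  2  3  3  3  0  0
G(n+12) = G(n) holds for n = 0,…,8 (a full window of length max(S) = 9), so the sequence is purely periodic with period 12.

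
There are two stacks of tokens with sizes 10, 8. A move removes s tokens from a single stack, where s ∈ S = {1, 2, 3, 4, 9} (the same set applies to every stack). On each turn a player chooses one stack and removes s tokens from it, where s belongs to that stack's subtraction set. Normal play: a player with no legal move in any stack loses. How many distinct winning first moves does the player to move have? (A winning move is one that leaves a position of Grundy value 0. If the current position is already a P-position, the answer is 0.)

2

All stacks use S = {1, 2, 3, 4, 9}:
n :  0  1  2  3  4  5  6  7  8  9 10
G :  0  1  2  3  4  0  1  2  3  4  0
Stack A: G(10) = 0.
Stack B: G(8) = 3.
Combined Grundy value = 0 ⊕ 3 = 3.
A winning move leaves total XOR = 0, i.e. changes one component's Grundy value g to g ⊕ X where X is the current total.
Stack A: need g' = 0⊕3 = 3. Options: 10−1→G=4, 10−2→G=3, 10−3→G=2, 10−4→G=1, 10−9→G=1. Hits: 1.
Stack B: need g' = 3⊕3 = 0. Options: 8−1→G=2, 8−2→G=1, 8−3→G=0, 8−4→G=4. Hits: 1.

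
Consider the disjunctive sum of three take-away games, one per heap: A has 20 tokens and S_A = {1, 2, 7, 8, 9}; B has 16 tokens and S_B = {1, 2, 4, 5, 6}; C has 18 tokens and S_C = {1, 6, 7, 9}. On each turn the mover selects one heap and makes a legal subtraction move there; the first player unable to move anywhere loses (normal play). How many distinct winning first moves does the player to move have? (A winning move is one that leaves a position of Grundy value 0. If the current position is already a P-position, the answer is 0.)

0

Heap A, S = {1, 2, 7, 8, 9}:
n :  0  1  2  3  4  5  6  7  8  9 10 11 12 13 14 15 16 17 18 19 20
G :  0  1  2  0  1  2  0  1  2  3  4  5  3  4  5  3  0  1  2  0  1
G_A(20) = 1.
Heap B, S = {1, 2, 4, 5, 6}:
G(0) = 0
G(1) = mex{0} = 1
G(2) = mex{1,0} = 2
G(3) = mex{2,1} = 0
G(4) = mex{0,2,0} = 1
G(5) = mex{1,0,1,0} = 2
G(6) = mex{2,1,2,1,0} = 3
G(7) = mex{3,2,0,2,1} = 4
G(8) = mex{4,3,1,0,2} = 5
G(9) = mex{5,4,2,1,0} = 3
G(10) = mex{3,5,3,2,1} = 0
G(11) = mex{0,3,4,3,2} = 1
G(12) = mex{1,0,5,4,3} = 2
G(13) = mex{2,1,3,5,4} = 0
G(14) = mex{0,2,0,3,5} = 1
G(15) = mex{1,0,1,0,3} = 2
G(16) = mex{2,1,2,1,0} = 3
G_B(16) = 3.
Heap C, S = {1, 6, 7, 9}:
G(0) = 0
G(1) = mex{0} = 1
G(2) = mex{1} = 0
G(3) = mex{0} = 1
G(4) = mex{1} = 0
G(5) = mex{0} = 1
G(6) = mex{1,0} = 2
G(7) = mex{2,1,0} = 3
G(8) = mex{3,0,1} = 2
G(9) = mex{2,1,0,0} = 3
G(10) = mex{3,0,1,1} = 2
G(11) = mex{2,1,0,0} = 3
G(12) = mex{3,2,1,1} = 0
G(13) = mex{0,3,2,0} = 1
G(14) = mex{1,2,3,1} = 0
G(15) = mex{0,3,2,2} = 1
G(16) = mex{1,2,3,3} = 0
G(17) = mex{0,3,2,2} = 1
G(18) = mex{1,0,3,3} = 2
G_C(18) = 2.
Combined Grundy value = 1 ⊕ 3 ⊕ 2 = 0.
A winning move leaves total XOR = 0, i.e. changes one component's Grundy value g to g ⊕ X where X is the current total.
Heap A: target g' = 1⊕0 = 1, but every legal move changes the Grundy value (mex property), so 0 moves.
Heap B: target g' = 3⊕0 = 3, but every legal move changes the Grundy value (mex property), so 0 moves.
Heap C: target g' = 2⊕0 = 2, but every legal move changes the Grundy value (mex property), so 0 moves.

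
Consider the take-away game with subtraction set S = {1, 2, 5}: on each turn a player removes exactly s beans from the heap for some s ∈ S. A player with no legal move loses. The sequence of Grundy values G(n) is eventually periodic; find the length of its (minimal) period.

3

n :  0  1  2  3  4  5  6  7  8  9 10 11 12 13 14
G :  0  1  2  0  1  2  0  1  2  0  1  2  0  1  2
G(n+3) = G(n) holds for n = 0,…,4 (a full window of length max(S) = 5), so the sequence is purely periodic with period 3.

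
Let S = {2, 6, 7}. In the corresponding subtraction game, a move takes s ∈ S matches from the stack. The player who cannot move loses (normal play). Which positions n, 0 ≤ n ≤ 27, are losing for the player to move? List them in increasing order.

G(0) = 0
G(1) = mex{} = 0
G(2) = mex{0} = 1
G(3) = mex{0} = 1
G(4) = mex{1} = 0
G(5) = mex{1} = 0
G(6) = mex{0,0} = 1
G(7) = mex{0,0,0} = 1
G(8) = mex{1,1,0} = 2
G(9) = mex{1,1,1} = 0
G(10) = mex{2,0,1} = 3
G(11) = mex{0,0,0} = 1
G(12) = mex{3,1,0} = 2
G(13) = mex{1,1,1} = 0
G(14) = mex{2,2,1} = 0
G(15) = mex{0,0,2} = 1
G(16) = mex{0,3,0} = 1
G(17) = mex{1,1,3} = 0
G(18) = mex{1,2,1} = 0
G(19) = mex{0,0,2} = 1
G(20) = mex{0,0,0} = 1
G(21) = mex{1,1,0} = 2
G(22) = mex{1,1,1} = 0
G(23) = mex{2,0,1} = 3
G(24) = mex{0,0,0} = 1
G(25) = mex{3,1,0} = 2
G(26) = mex{1,1,1} = 0
G(27) = mex{2,2,1} = 0
P-positions are exactly the n with G(n) = 0.

0, 1, 4, 5, 9, 13, 14, 17, 18, 22, 26, 27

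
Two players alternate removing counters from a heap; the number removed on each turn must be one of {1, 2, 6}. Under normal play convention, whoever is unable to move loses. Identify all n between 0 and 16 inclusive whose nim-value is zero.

0, 3, 7, 10, 14

n :  0  1  2  3  4  5  6  7  8  9 10 11 12 13 14 15 16
G :  0  1  2  0  1  2  3  0  1  2  0  1  2  3  0  1  2
P-positions are exactly the n with G(n) = 0.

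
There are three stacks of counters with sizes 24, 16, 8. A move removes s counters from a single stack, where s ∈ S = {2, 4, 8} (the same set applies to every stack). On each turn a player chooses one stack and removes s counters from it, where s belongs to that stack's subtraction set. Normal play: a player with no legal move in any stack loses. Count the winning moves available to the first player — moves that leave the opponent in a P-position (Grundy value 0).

All stacks use S = {2, 4, 8}:
G(0) = 0
G(1) = mex{} = 0
G(2) = mex{0} = 1
G(3) = mex{0} = 1
G(4) = mex{1,0} = 2
G(5) = mex{1,0} = 2
G(6) = mex{2,1} = 0
G(7) = mex{2,1} = 0
G(8) = mex{0,2,0} = 1
G(9) = mex{0,2,0} = 1
G(10) = mex{1,0,1} = 2
G(11) = mex{1,0,1} = 2
G(12) = mex{2,1,2} = 0
G(13) = mex{2,1,2} = 0
G(14) = mex{0,2,0} = 1
G(15) = mex{0,2,0} = 1
G(16) = mex{1,0,1} = 2
G(17) = mex{1,0,1} = 2
G(18) = mex{2,1,2} = 0
G(19) = mex{2,1,2} = 0
G(20) = mex{0,2,0} = 1
G(21) = mex{0,2,0} = 1
G(22) = mex{1,0,1} = 2
G(23) = mex{1,0,1} = 2
G(24) = mex{2,1,2} = 0
Stack A: G(24) = 0.
Stack B: G(16) = 2.
Stack C: G(8) = 1.
Combined Grundy value = 0 ⊕ 2 ⊕ 1 = 3.
A winning move leaves total XOR = 0, i.e. changes one component's Grundy value g to g ⊕ X where X is the current total.
Stack A: need g' = 0⊕3 = 3. Options: 24−2→G=2, 24−4→G=1, 24−8→G=2. Hits: 0.
Stack B: need g' = 2⊕3 = 1. Options: 16−2→G=1, 16−4→G=0, 16−8→G=1. Hits: 2.
Stack C: need g' = 1⊕3 = 2. Options: 8−2→G=0, 8−4→G=2, 8−8→G=0. Hits: 1.

3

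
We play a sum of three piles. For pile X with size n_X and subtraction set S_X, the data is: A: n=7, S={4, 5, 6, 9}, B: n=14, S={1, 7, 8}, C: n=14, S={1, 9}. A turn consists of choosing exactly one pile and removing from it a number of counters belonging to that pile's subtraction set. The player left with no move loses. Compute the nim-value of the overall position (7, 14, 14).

3

Pile A, S = {4, 5, 6, 9}:
n : 0 1 2 3 4 5 6 7
G : 0 0 0 0 1 1 1 1
G_A(7) = 1.
Pile B, S = {1, 7, 8}:
n :  0  1  2  3  4  5  6  7  8  9 10 11 12 13 14
G :  0  1  0  1  0  1  0  1  2  3  2  3  2  3  2
G_B(14) = 2.
Pile C, S = {1, 9}:
G(0) = 0
G(1) = mex{0} = 1
G(2) = mex{1} = 0
G(3) = mex{0} = 1
G(4) = mex{1} = 0
G(5) = mex{0} = 1
G(6) = mex{1} = 0
G(7) = mex{0} = 1
G(8) = mex{1} = 0
G(9) = mex{0,0} = 1
G(10) = mex{1,1} = 0
G(11) = mex{0,0} = 1
G(12) = mex{1,1} = 0
G(13) = mex{0,0} = 1
G(14) = mex{1,1} = 0
G_C(14) = 0.
Combined Grundy value = 1 ⊕ 2 ⊕ 0 = 3.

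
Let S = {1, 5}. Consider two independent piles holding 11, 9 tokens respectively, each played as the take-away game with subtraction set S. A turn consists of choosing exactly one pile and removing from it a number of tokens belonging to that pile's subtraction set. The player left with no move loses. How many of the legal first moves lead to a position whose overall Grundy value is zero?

0

All piles use S = {1, 5}:
G(0) = 0
G(1) = mex{0} = 1
G(2) = mex{1} = 0
G(3) = mex{0} = 1
G(4) = mex{1} = 0
G(5) = mex{0,0} = 1
G(6) = mex{1,1} = 0
G(7) = mex{0,0} = 1
G(8) = mex{1,1} = 0
G(9) = mex{0,0} = 1
G(10) = mex{1,1} = 0
G(11) = mex{0,0} = 1
Pile A: G(11) = 1.
Pile B: G(9) = 1.
Combined Grundy value = 1 ⊕ 1 = 0.
A winning move leaves total XOR = 0, i.e. changes one component's Grundy value g to g ⊕ X where X is the current total.
Pile A: target g' = 1⊕0 = 1, but every legal move changes the Grundy value (mex property), so 0 moves.
Pile B: target g' = 1⊕0 = 1, but every legal move changes the Grundy value (mex property), so 0 moves.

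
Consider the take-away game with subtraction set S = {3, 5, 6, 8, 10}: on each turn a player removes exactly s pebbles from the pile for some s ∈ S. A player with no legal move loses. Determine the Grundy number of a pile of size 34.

2

n :  0  1  2  3  4  5  6  7  8  9 10 11 12 13 14 15 16 17 18 19 20 21 22 23 24 25 26 27 28 29 30 31 32 33 34
G :  0  0  0  1  1  1  2  2  2  3  3  3  4  0  0  0  1  1  1  2  2  2  3  3  3  4  0  0  0  1  1  1  2  2  2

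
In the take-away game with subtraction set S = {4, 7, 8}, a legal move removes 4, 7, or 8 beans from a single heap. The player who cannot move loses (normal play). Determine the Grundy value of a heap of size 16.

G(0) = 0
G(1) = mex{} = 0
G(2) = mex{} = 0
G(3) = mex{} = 0
G(4) = mex{0} = 1
G(5) = mex{0} = 1
G(6) = mex{0} = 1
G(7) = mex{0,0} = 1
G(8) = mex{1,0,0} = 2
G(9) = mex{1,0,0} = 2
G(10) = mex{1,0,0} = 2
G(11) = mex{1,1,0} = 2
G(12) = mex{2,1,1} = 0
G(13) = mex{2,1,1} = 0
G(14) = mex{2,1,1} = 0
G(15) = mex{2,2,1} = 0
G(16) = mex{0,2,2} = 1

1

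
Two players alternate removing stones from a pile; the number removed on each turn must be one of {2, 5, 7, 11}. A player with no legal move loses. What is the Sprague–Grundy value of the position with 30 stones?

G(0) = 0
G(1) = mex{} = 0
G(2) = mex{0} = 1
G(3) = mex{0} = 1
G(4) = mex{1} = 0
G(5) = mex{1,0} = 2
G(6) = mex{0,0} = 1
G(7) = mex{2,1,0} = 3
G(8) = mex{1,1,0} = 2
G(9) = mex{3,0,1} = 2
G(10) = mex{2,2,1} = 0
G(11) = mex{2,1,0,0} = 3
G(12) = mex{0,3,2,0} = 1
G(13) = mex{3,2,1,1} = 0
G(14) = mex{1,2,3,1} = 0
G(15) = mex{0,0,2,0} = 1
G(16) = mex{0,3,2,2} = 1
G(17) = mex{1,1,0,1} = 2
G(18) = mex{1,0,3,3} = 2
G(19) = mex{2,0,1,2} = 3
G(20) = mex{2,1,0,2} = 3
G(21) = mex{3,1,0,0} = 2
G(22) = mex{3,2,1,3} = 0
G(23) = mex{2,2,1,1} = 0
G(24) = mex{0,3,2,0} = 1
G(25) = mex{0,3,2,0} = 1
G(26) = mex{1,2,3,1} = 0
G(27) = mex{1,0,3,1} = 2
G(28) = mex{0,0,2,2} = 1
G(29) = mex{2,1,0,2} = 3
G(30) = mex{1,1,0,3} = 2

2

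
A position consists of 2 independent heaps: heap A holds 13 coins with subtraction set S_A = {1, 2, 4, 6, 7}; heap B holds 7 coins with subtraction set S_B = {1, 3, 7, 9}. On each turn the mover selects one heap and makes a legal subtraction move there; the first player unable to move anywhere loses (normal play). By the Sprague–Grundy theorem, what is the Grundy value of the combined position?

Heap A, S = {1, 2, 4, 6, 7}:
n :  0  1  2  3  4  5  6  7  8  9 10 11 12 13
G :  0  1  2  0  1  2  3  4  0  1  2  0  1  2
G_A(13) = 2.
Heap B, S = {1, 3, 7, 9}:
G(0) = 0
G(1) = mex{0} = 1
G(2) = mex{1} = 0
G(3) = mex{0,0} = 1
G(4) = mex{1,1} = 0
G(5) = mex{0,0} = 1
G(6) = mex{1,1} = 0
G(7) = mex{0,0,0} = 1
G_B(7) = 1.
Combined Grundy value = 2 ⊕ 1 = 3.

3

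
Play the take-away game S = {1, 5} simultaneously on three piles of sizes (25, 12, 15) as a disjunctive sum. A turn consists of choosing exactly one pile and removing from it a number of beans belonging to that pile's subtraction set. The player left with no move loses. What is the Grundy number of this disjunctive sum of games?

0

All piles use S = {1, 5}:
n :  0  1  2  3  4  5  6  7  8  9 10 11 12 13 14 15 16 17 18 19 20 21 22 23 24 25
G :  0  1  0  1  0  1  0  1  0  1  0  1  0  1  0  1  0  1  0  1  0  1  0  1  0  1
Pile A: G(25) = 1.
Pile B: G(12) = 0.
Pile C: G(15) = 1.
Combined Grundy value = 1 ⊕ 0 ⊕ 1 = 0.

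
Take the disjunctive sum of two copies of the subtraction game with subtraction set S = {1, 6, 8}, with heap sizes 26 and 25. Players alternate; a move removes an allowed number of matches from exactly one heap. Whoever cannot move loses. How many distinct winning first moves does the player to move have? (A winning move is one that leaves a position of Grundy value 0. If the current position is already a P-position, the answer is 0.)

5

All heaps use S = {1, 6, 8}:
n :  0  1  2  3  4  5  6  7  8  9 10 11 12 13 14 15 16 17 18 19 20 21 22 23 24 25 26
G :  0  1  0  1  0  1  2  0  1  0  1  0  1  2  0  1  0  1  0  1  2  0  1  0  1  0  1
Heap A: G(26) = 1.
Heap B: G(25) = 0.
Combined Grundy value = 1 ⊕ 0 = 1.
A winning move leaves total XOR = 0, i.e. changes one component's Grundy value g to g ⊕ X where X is the current total.
Heap A: need g' = 1⊕1 = 0. Options: 26−1→G=0, 26−6→G=2, 26−8→G=0. Hits: 2.
Heap B: need g' = 0⊕1 = 1. Options: 25−1→G=1, 25−6→G=1, 25−8→G=1. Hits: 3.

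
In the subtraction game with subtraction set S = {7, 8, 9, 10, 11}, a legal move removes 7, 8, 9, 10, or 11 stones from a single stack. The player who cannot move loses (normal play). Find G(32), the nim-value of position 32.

G(0) = 0
G(1) = mex{} = 0
G(2) = mex{} = 0
G(3) = mex{} = 0
G(4) = mex{} = 0
G(5) = mex{} = 0
G(6) = mex{} = 0
G(7) = mex{0} = 1
G(8) = mex{0,0} = 1
G(9) = mex{0,0,0} = 1
G(10) = mex{0,0,0,0} = 1
G(11) = mex{0,0,0,0,0} = 1
G(12) = mex{0,0,0,0,0} = 1
G(13) = mex{0,0,0,0,0} = 1
G(14) = mex{1,0,0,0,0} = 2
G(15) = mex{1,1,0,0,0} = 2
G(16) = mex{1,1,1,0,0} = 2
G(17) = mex{1,1,1,1,0} = 2
G(18) = mex{1,1,1,1,1} = 0
G(19) = mex{1,1,1,1,1} = 0
G(20) = mex{1,1,1,1,1} = 0
G(21) = mex{2,1,1,1,1} = 0
G(22) = mex{2,2,1,1,1} = 0
G(23) = mex{2,2,2,1,1} = 0
G(24) = mex{2,2,2,2,1} = 0
G(25) = mex{0,2,2,2,2} = 1
G(26) = mex{0,0,2,2,2} = 1
G(27) = mex{0,0,0,2,2} = 1
G(28) = mex{0,0,0,0,2} = 1
G(29) = mex{0,0,0,0,0} = 1
G(30) = mex{0,0,0,0,0} = 1
G(31) = mex{0,0,0,0,0} = 1
G(32) = mex{1,0,0,0,0} = 2

2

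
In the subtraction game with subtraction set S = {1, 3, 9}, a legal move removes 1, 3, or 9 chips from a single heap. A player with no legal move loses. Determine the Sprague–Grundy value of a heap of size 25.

1

G(0) = 0
G(1) = mex{0} = 1
G(2) = mex{1} = 0
G(3) = mex{0,0} = 1
G(4) = mex{1,1} = 0
G(5) = mex{0,0} = 1
G(6) = mex{1,1} = 0
G(7) = mex{0,0} = 1
G(8) = mex{1,1} = 0
G(9) = mex{0,0,0} = 1
G(10) = mex{1,1,1} = 0
G(11) = mex{0,0,0} = 1
G(12) = mex{1,1,1} = 0
G(13) = mex{0,0,0} = 1
G(14) = mex{1,1,1} = 0
G(15) = mex{0,0,0} = 1
G(16) = mex{1,1,1} = 0
G(17) = mex{0,0,0} = 1
G(18) = mex{1,1,1} = 0
G(19) = mex{0,0,0} = 1
G(20) = mex{1,1,1} = 0
G(21) = mex{0,0,0} = 1
G(22) = mex{1,1,1} = 0
G(23) = mex{0,0,0} = 1
G(24) = mex{1,1,1} = 0
G(25) = mex{0,0,0} = 1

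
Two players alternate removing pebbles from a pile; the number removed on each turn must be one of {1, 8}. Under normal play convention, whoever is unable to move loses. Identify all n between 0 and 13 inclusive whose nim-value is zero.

0, 2, 4, 6, 9, 11, 13

G(0) = 0
G(1) = mex{0} = 1
G(2) = mex{1} = 0
G(3) = mex{0} = 1
G(4) = mex{1} = 0
G(5) = mex{0} = 1
G(6) = mex{1} = 0
G(7) = mex{0} = 1
G(8) = mex{1,0} = 2
G(9) = mex{2,1} = 0
G(10) = mex{0,0} = 1
G(11) = mex{1,1} = 0
G(12) = mex{0,0} = 1
G(13) = mex{1,1} = 0
P-positions are exactly the n with G(n) = 0.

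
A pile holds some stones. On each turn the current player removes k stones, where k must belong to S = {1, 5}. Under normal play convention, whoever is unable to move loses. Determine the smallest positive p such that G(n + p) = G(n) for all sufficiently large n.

2

n :  0  1  2  3  4  5  6  7  8  9 10 11 12 13 14
G :  0  1  0  1  0  1  0  1  0  1  0  1  0  1  0
G(n+2) = G(n) holds for n = 0,…,4 (a full window of length max(S) = 5), so the sequence is purely periodic with period 2.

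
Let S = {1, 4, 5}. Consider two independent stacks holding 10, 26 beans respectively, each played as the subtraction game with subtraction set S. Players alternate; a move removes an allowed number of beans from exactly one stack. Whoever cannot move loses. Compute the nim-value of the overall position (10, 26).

0

All stacks use S = {1, 4, 5}:
G(0) = 0
G(1) = mex{0} = 1
G(2) = mex{1} = 0
G(3) = mex{0} = 1
G(4) = mex{1,0} = 2
G(5) = mex{2,1,0} = 3
G(6) = mex{3,0,1} = 2
G(7) = mex{2,1,0} = 3
G(8) = mex{3,2,1} = 0
G(9) = mex{0,3,2} = 1
G(10) = mex{1,2,3} = 0
G(11) = mex{0,3,2} = 1
G(12) = mex{1,0,3} = 2
G(13) = mex{2,1,0} = 3
G(14) = mex{3,0,1} = 2
G(15) = mex{2,1,0} = 3
G(16) = mex{3,2,1} = 0
G(17) = mex{0,3,2} = 1
G(18) = mex{1,2,3} = 0
G(19) = mex{0,3,2} = 1
G(20) = mex{1,0,3} = 2
G(21) = mex{2,1,0} = 3
G(22) = mex{3,0,1} = 2
G(23) = mex{2,1,0} = 3
G(24) = mex{3,2,1} = 0
G(25) = mex{0,3,2} = 1
G(26) = mex{1,2,3} = 0
Stack A: G(10) = 0.
Stack B: G(26) = 0.
Combined Grundy value = 0 ⊕ 0 = 0.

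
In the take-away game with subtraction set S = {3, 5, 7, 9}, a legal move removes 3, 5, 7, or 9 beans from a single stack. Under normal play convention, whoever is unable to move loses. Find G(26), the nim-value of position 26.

G(0) = 0
G(1) = mex{} = 0
G(2) = mex{} = 0
G(3) = mex{0} = 1
G(4) = mex{0} = 1
G(5) = mex{0,0} = 1
G(6) = mex{1,0} = 2
G(7) = mex{1,0,0} = 2
G(8) = mex{1,1,0} = 2
G(9) = mex{2,1,0,0} = 3
G(10) = mex{2,1,1,0} = 3
G(11) = mex{2,2,1,0} = 3
G(12) = mex{3,2,1,1} = 0
G(13) = mex{3,2,2,1} = 0
G(14) = mex{3,3,2,1} = 0
G(15) = mex{0,3,2,2} = 1
G(16) = mex{0,3,3,2} = 1
G(17) = mex{0,0,3,2} = 1
G(18) = mex{1,0,3,3} = 2
G(19) = mex{1,0,0,3} = 2
G(20) = mex{1,1,0,3} = 2
G(21) = mex{2,1,0,0} = 3
G(22) = mex{2,1,1,0} = 3
G(23) = mex{2,2,1,0} = 3
G(24) = mex{3,2,1,1} = 0
G(25) = mex{3,2,2,1} = 0
G(26) = mex{3,3,2,1} = 0

0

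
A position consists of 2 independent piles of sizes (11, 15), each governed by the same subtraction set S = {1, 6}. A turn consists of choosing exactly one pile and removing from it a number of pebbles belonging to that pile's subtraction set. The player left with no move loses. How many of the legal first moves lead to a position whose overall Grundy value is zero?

All piles use S = {1, 6}:
n :  0  1  2  3  4  5  6  7  8  9 10 11 12 13 14 15
G :  0  1  0  1  0  1  2  0  1  0  1  0  1  2  0  1
Pile A: G(11) = 0.
Pile B: G(15) = 1.
Combined Grundy value = 0 ⊕ 1 = 1.
A winning move leaves total XOR = 0, i.e. changes one component's Grundy value g to g ⊕ X where X is the current total.
Pile A: need g' = 0⊕1 = 1. Options: 11−1→G=1, 11−6→G=1. Hits: 2.
Pile B: need g' = 1⊕1 = 0. Options: 15−1→G=0, 15−6→G=0. Hits: 2.

4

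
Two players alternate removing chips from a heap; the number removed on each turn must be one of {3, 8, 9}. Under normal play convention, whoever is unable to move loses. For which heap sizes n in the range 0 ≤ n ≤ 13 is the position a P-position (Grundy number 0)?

n :  0  1  2  3  4  5  6  7  8  9 10 11 12 13
G :  0  0  0  1  1  1  0  0  2  1  1  3  0  0
P-positions are exactly the n with G(n) = 0.

0, 1, 2, 6, 7, 12, 13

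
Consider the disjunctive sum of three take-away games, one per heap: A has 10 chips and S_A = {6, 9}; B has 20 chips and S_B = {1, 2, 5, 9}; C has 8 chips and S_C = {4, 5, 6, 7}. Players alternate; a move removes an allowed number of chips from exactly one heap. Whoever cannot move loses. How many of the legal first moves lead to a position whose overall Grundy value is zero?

Heap A, S = {6, 9}:
n :  0  1  2  3  4  5  6  7  8  9 10
G :  0  0  0  0  0  0  1  1  1  1  1
G_A(10) = 1.
Heap B, S = {1, 2, 5, 9}:
n :  0  1  2  3  4  5  6  7  8  9 10 11 12 13 14 15 16 17 18 19 20
G :  0  1  2  0  1  2  0  1  2  3  0  1  2  0  1  2  0  1  2  3  0
G_B(20) = 0.
Heap C, S = {4, 5, 6, 7}:
n : 0 1 2 3 4 5 6 7 8
G : 0 0 0 0 1 1 1 1 2
G_C(8) = 2.
Combined Grundy value = 1 ⊕ 0 ⊕ 2 = 3.
A winning move leaves total XOR = 0, i.e. changes one component's Grundy value g to g ⊕ X where X is the current total.
Heap A: need g' = 1⊕3 = 2. Options: 10−6→G=0, 10−9→G=0. Hits: 0.
Heap B: need g' = 0⊕3 = 3. Options: 20−1→G=3, 20−2→G=2, 20−5→G=2, 20−9→G=1. Hits: 1.
Heap C: need g' = 2⊕3 = 1. Options: 8−4→G=1, 8−5→G=0, 8−6→G=0, 8−7→G=0. Hits: 1.

2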